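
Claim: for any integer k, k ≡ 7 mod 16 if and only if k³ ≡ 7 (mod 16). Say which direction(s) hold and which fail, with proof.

Both directions hold.

Forward direction. Suppose k ≡ 7 mod 16. Write k = 16j + 7. Then (16j + 7)³ = 4096j³ + 5376j² + 2352j + 343 = 16(256j³ + 336j² + 147j + 21) + 7, so k³ ≡ 7 (mod 16).

Converse. Suppose k³ ≡ 7 (mod 16). The only residue r in {0, …, 15} with r³ ≡ 7 (mod 16) is r = 7, so k ≡ 7 (mod 16).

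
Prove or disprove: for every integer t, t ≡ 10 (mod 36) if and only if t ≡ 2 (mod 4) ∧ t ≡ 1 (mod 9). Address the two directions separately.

Both directions hold; the statement is true.

[⇒] Suppose t ≡ 10 (mod 36); write t = 36j + 10. Since 4 ∣ 36, reducing mod 4 gives t ≡ 10 ≡ 2 (mod 4); since 9 ∣ 36, reducing mod 9 gives t ≡ 10 ≡ 1 (mod 9).

[⇐] Conversely, if t ≡ 2 (mod 4) and t ≡ 1 (mod 9), then by the Chinese remainder theorem t ≡ 10 (mod 36). This is exactly t ≡ 10 (mod 36).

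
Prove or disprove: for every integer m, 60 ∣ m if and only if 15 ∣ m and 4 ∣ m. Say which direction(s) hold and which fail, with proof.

(⟹) If 60 ∣ m, write m = 60q. Since 60 = 4·15, m = 15·(4q), so 15 ∣ m; and since 60 = 15·4, m = 4·(15q), so 4 ∣ m.

(⟸) Suppose 15 ∣ m and 4 ∣ m. Any common multiple of 15 and 4 is a multiple of their lcm; here gcd(15, 4) = 1, so lcm(15, 4) = 15·4 = 60, so 60 ∣ m.

Both directions hold.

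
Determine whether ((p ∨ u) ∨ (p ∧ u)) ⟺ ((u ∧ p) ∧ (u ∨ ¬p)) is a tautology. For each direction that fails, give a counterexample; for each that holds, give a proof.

[⇐] Assume the antecedent. If p is true, (p ∨ u) ∨ (p ∧ u) reduces to true regardless of the other variables. If p is false, the antecedent cannot hold. Either way (p ∨ u) ∨ (p ∧ u) holds.

[⇒] This fails. Under p = T, u = F, the left side is true but the right side is false.

Not equivalent: only (⇐) holds.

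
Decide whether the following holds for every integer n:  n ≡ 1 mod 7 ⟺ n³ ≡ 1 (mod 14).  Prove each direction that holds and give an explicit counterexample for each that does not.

(→) This fails: take n = 8. Then 8 ≡ 1 (mod 7), but 8³ = 512 ≡ 8 (mod 14), not 1.

(←) This fails: take n = 9. Then 9³ = 729 ≡ 1 (mod 14), yet 9 ≡ 2 (mod 7), not 1.

Neither implication holds.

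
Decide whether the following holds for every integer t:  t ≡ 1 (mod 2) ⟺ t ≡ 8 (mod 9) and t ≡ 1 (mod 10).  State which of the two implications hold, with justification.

Only the reverse direction holds.

(→) This fails: t = 1 gives 1 ≡ 1 (mod 2) but 1 ≡ 1 (mod 9), so the conjunction on the right does not hold.

(←) Conversely, if t ≡ 8 (mod 9) and t ≡ 1 (mod 10), then by the Chinese remainder theorem t ≡ 71 (mod 90). Since 71 ≡ 1 (mod 2) and 2 ∣ 90, we get t ≡ 1 (mod 2).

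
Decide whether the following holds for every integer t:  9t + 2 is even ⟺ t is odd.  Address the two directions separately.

Both directions fail.

Forward direction. This fails: t = 0 gives 9t + 2 = 2, which is even, but 0 is even, not odd.

Converse. This also fails: t = 7 is odd, but 9t + 2 = 65 is odd, not even.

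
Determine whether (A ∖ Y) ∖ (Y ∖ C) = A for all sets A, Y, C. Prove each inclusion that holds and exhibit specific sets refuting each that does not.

Forward inclusion. Let x ∈ (A ∖ Y) ∖ (Y ∖ C). Then either x ∈ A and x ∉ Y, C; or x ∈ A ∩ C and x ∉ Y. In each case x ∈ A, so (A ∖ Y) ∖ (Y ∖ C) ⊆ A.

Reverse inclusion. This inclusion fails. Take A = {1}, Y = {1}, C = ∅; then 1 ∈ A but 1 ∉ (A ∖ Y) ∖ (Y ∖ C).

Only the forward inclusion holds.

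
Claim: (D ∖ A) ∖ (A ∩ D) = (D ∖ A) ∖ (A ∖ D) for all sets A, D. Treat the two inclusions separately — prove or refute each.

(⊆) Let x ∈ (D ∖ A) ∖ (A ∩ D). Then x ∈ D and x ∉ A, from which x ∈ (D ∖ A) ∖ (A ∖ D).

(⊇) Let x ∈ (D ∖ A) ∖ (A ∖ D). Then x ∈ D and x ∉ A, from which x ∈ (D ∖ A) ∖ (A ∩ D).

Both inclusions hold.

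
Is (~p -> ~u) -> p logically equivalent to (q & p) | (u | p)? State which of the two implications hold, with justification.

Forward direction. Assume the antecedent. If p is true, (q & p) | (u | p) reduces to true regardless of the other variables. If p is false, the antecedent forces (p = F, q = F, u = T) or (p = F, q = T, u = T), and (q & p) | (u | p) holds there. Either way (q & p) | (u | p) holds.

Converse. Assume the antecedent. If p is true, (~p -> ~u) -> p reduces to true regardless of the other variables. If p is false, the antecedent forces (p = F, q = F, u = T) or (p = F, q = T, u = T), and (~p -> ~u) -> p holds there. Either way (~p -> ~u) -> p holds.

Both directions hold; the statement is true.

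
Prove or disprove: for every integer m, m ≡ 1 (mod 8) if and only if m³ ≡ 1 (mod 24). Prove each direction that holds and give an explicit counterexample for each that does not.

(⇐) The residues r modulo 24 with r³ ≡ 1 (mod 24) are exactly {1}, and each is ≡ 1 (mod 8).

(⇒) This fails: take m = 9. Then 9 ≡ 1 (mod 8), but 9³ = 729 ≡ 9 (mod 24), not 1.

Not equivalent: only (⇐) holds.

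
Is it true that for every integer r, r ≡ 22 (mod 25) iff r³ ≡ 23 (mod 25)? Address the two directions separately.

The biconditional holds.

(⇒) Suppose r ≡ 22 (mod 25). Write r = 25j + 22. Then (25j + 22)³ = 15625j³ + 41250j² + 36300j + 10648 = 25(625j³ + 1650j² + 1452j + 425) + 23, so r³ ≡ 23 (mod 25).

(⇐) Conversely, suppose r³ ≡ 23 (mod 25). The only residue r in {0, …, 24} with r³ ≡ 23 (mod 25) is r = 22, so r ≡ 22 (mod 25).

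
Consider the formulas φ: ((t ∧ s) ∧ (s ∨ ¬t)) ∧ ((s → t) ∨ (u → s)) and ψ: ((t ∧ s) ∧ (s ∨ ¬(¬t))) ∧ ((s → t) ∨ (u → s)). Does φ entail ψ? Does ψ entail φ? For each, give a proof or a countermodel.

The biconditional holds.

(→) Assume the antecedent. If u is true, the antecedent forces (u = T, s = T, t = T), and the consequent holds there. If u is false, the antecedent forces (u = F, s = T, t = T), and the consequent holds there. Either way the consequent holds.

(←) Assume the antecedent. If u is true, the antecedent forces (u = T, s = T, t = T), and the consequent holds there. If u is false, the antecedent forces (u = F, s = T, t = T), and the consequent holds there. Either way the consequent holds.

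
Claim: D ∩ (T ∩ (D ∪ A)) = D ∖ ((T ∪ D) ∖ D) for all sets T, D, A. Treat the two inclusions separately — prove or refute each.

The sets are not equal: only the forward inclusion holds.

(⊆) Let x ∈ D ∩ (T ∩ (D ∪ A)). Then either x ∈ T ∩ D and x ∉ A; or x ∈ T ∩ D ∩ A. In each case x ∈ D ∖ ((T ∪ D) ∖ D), so D ∩ (T ∩ (D ∪ A)) ⊆ D ∖ ((T ∪ D) ∖ D).

(⊇) This inclusion fails. Take T = ∅, D = {1}, A = ∅; then 1 ∈ D ∖ ((T ∪ D) ∖ D) but 1 ∉ D ∩ (T ∩ (D ∪ A)).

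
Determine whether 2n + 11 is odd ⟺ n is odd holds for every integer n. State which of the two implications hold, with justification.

(⟹) This fails: take n = 4. Then 2n + 11 = 19, which is odd, yet n = 4 is even, not odd.

(⟸) Suppose n is odd. Since 2 is even, 2n is even for every n, so 2n + 11 has the same parity as 11, which is odd. Hence 2n + 11 is odd.

Only the converse holds.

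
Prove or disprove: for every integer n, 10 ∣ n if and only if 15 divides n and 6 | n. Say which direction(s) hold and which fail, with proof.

(⟹) This fails: take n = 10. Certainly 10 ∣ 10, but 15 ∤ 10.

(⟸) Suppose 15 ∣ n and 6 ∣ n. Any common multiple of 15 and 6 is a multiple of their lcm; here lcm(15, 6) = 15·6/gcd(15, 6) = 90/3 = 30, so 30 ∣ n. Since 10 ∣ 30, it follows that 10 ∣ n.

The forward direction fails; the converse holds.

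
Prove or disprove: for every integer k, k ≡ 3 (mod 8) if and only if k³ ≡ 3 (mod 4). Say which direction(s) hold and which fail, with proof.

Only the forward implication holds.

(→) Suppose k ≡ 3 (mod 8). Then k³ ≡ 3³ = 27 (mod 8), and since 4 ∣ 8, also k³ ≡ 3 (mod 4).

(←) This fails: take k = 7. Then 7³ = 343 ≡ 3 (mod 4), yet 7 ≡ 7 (mod 8), not 3.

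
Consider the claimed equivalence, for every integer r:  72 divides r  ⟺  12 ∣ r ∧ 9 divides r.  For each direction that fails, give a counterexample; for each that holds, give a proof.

Only the forward direction holds.

(→) If 72 ∣ r, write r = 72q. Since 72 = 6·12, r = 12·(6q), so 12 ∣ r; and since 72 = 8·9, r = 9·(8q), so 9 ∣ r.

(←) This fails: take r = 36. Both 12 ∣ 36 and 9 ∣ 36, yet 36 is not a multiple of 72 (since 36 = 0·72 + 36), so 72 ∤ 36.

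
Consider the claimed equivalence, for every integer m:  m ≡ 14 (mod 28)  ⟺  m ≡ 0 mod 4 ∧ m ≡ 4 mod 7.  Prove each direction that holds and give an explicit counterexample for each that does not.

(⇒) This fails: m = 14 gives 14 ≡ 14 (mod 28) but 14 ≡ 2 (mod 4), so the conjunction on the right does not hold.

(⇐) This fails: m = 4 satisfies both congruences on the right (4 ≡ 0 mod 4 and 4 ≡ 4 mod 7) yet 4 ≡ 4 (mod 28), not 14.

Neither implication holds.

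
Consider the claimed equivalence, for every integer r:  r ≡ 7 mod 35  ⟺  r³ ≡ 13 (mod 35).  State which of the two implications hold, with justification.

Both directions fail.

(⟹) This fails: take r = 7. Then 7 ≡ 7 (mod 35), but 7³ = 343 ≡ 28 (mod 35), not 13.

(⟸) This fails: take r = 12. Then 12³ = 1728 ≡ 13 (mod 35), yet 12 ≡ 12 (mod 35), not 7.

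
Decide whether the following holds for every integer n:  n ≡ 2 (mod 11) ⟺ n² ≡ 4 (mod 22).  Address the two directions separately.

Forward direction. This fails: take n = 13. Then 13 ≡ 2 (mod 11), but 13² = 169 ≡ 15 (mod 22), not 4.

Converse. This fails: take n = 20. Then 20² = 400 ≡ 4 (mod 22), yet 20 ≡ 9 (mod 11), not 2.

Neither implication holds.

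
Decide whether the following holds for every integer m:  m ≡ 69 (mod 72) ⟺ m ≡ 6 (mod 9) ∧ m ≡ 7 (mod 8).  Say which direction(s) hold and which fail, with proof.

(⇒) fails and (⇐) fails.

[⇒] This fails: m = 69 gives 69 ≡ 69 (mod 72) but 69 ≡ 5 (mod 8), so the conjunction on the right does not hold.

[⇐] This fails: m = 15 satisfies both congruences on the right (15 ≡ 6 mod 9 and 15 ≡ 7 mod 8) yet 15 ≡ 15 (mod 72), not 69.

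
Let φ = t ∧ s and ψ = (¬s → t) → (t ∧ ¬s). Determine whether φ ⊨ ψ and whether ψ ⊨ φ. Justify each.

(⟹) This fails. Under t = T, s = T, the left side is true but the right side is false.

(⟸) This fails. Under t = F, s = F, the left side is false but the right side is true.

Neither direction holds.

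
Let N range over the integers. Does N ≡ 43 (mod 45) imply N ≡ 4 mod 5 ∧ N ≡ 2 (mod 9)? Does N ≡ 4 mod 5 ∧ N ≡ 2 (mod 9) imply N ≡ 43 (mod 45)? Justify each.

(⇒) This fails: N = 43 gives 43 ≡ 43 (mod 45) but 43 ≡ 3 (mod 5), so the conjunction on the right does not hold.

(⇐) This fails: N = 29 satisfies both congruences on the right (29 ≡ 4 mod 5 and 29 ≡ 2 mod 9) yet 29 ≡ 29 (mod 45), not 43.

Neither implication holds.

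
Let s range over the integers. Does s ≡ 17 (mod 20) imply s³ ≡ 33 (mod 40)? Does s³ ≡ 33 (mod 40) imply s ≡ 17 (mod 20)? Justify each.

Only the converse holds.

(⇐) The residues r modulo 40 with r³ ≡ 33 (mod 40) are exactly {17}, and each is ≡ 17 (mod 20).

(⇒) This fails: take s = 37. Then 37 ≡ 17 (mod 20), but 37³ = 50653 ≡ 13 (mod 40), not 33.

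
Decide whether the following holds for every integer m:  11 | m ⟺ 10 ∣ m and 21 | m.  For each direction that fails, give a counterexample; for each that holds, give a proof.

Neither direction holds.

[⇒] This fails: take m = 11. Certainly 11 ∣ 11, but 10 ∤ 11.

[⇐] This fails: take m = 210. Both 10 ∣ 210 and 21 ∣ 210, yet 210 is not a multiple of 11 (since 210 = 19·11 + 1), so 11 ∤ 210.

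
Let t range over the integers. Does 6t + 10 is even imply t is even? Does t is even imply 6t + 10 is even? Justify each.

(→) This fails: take t = 3. Then 6t + 10 = 28, which is even, yet t = 3 is odd, not even.

(←) Suppose t is even. Since 6 is even, 6t is even for every t, so 6t + 10 has the same parity as 10, which is even. Hence 6t + 10 is even.

Only the reverse direction holds.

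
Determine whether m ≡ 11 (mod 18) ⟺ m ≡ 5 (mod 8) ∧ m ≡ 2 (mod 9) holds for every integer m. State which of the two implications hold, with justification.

The forward direction fails; the converse holds.

(⟹) This fails: m = 65 gives 65 ≡ 11 (mod 18) but 65 ≡ 1 (mod 8), so the conjunction on the right does not hold.

(⟸) Conversely, if m ≡ 5 (mod 8) and m ≡ 2 (mod 9), then by the Chinese remainder theorem m ≡ 29 (mod 72). Since 29 ≡ 11 (mod 18) and 18 ∣ 72, we get m ≡ 11 (mod 18).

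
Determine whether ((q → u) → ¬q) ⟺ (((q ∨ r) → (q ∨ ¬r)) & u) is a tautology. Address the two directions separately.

(⟹) This fails. Under q = F, r = F, u = F, the left side is true but the right side is false.

(⟸) This fails. Under q = T, r = F, u = T, the left side is false but the right side is true.

Neither direction holds.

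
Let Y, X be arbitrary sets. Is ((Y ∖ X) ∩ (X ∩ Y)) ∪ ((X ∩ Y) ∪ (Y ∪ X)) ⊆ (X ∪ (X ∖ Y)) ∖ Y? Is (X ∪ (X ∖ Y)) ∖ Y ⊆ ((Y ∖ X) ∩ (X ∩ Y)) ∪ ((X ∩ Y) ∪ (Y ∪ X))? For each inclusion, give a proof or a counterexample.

(⊇) Let x ∈ (X ∪ (X ∖ Y)) ∖ Y. Then x ∈ X and x ∉ Y, from which x ∈ ((Y ∖ X) ∩ (X ∩ Y)) ∪ ((X ∩ Y) ∪ (Y ∪ X)).

(⊆) This inclusion fails. Take Y = {1}, X = ∅; then 1 ∈ ((Y ∖ X) ∩ (X ∩ Y)) ∪ ((X ∩ Y) ∪ (Y ∪ X)) but 1 ∉ (X ∪ (X ∖ Y)) ∖ Y.

The sets are not equal: only the reverse inclusion holds.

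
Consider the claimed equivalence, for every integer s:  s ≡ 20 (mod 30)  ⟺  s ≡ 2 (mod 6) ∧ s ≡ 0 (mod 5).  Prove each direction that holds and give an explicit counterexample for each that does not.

Forward direction. Suppose s ≡ 20 (mod 30); write s = 30j + 20. Since 6 ∣ 30, reducing mod 6 gives s ≡ 20 ≡ 2 (mod 6); since 5 ∣ 30, reducing mod 5 gives s ≡ 20 ≡ 0 (mod 5).

Converse. If s ≡ 2 (mod 6) and s ≡ 0 (mod 5), then by the Chinese remainder theorem s ≡ 20 (mod 30). This is exactly s ≡ 20 (mod 30).

The biconditional holds.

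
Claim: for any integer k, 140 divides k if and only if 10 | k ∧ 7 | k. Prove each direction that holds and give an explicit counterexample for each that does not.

(→) If 140 ∣ k, write k = 140q. Since 140 = 14·10, k = 10·(14q), so 10 ∣ k; and since 140 = 20·7, k = 7·(20q), so 7 ∣ k.

(←) This fails: take k = 70. Both 10 ∣ 70 and 7 ∣ 70, yet 70 is not a multiple of 140 (since 70 = 0·140 + 70), so 140 ∤ 70.

(⇒) holds; (⇐) fails.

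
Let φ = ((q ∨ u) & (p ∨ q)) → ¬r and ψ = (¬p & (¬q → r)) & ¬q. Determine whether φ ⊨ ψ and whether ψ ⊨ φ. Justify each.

(←) Assume the antecedent. If r is true, the antecedent forces (r = T, p = F, q = F, u = F) or (r = T, p = F, q = F, u = T), and ((q ∨ u) & (p ∨ q)) → ¬r holds there. If r is false, the antecedent cannot hold. Either way ((q ∨ u) & (p ∨ q)) → ¬r holds.

(→) This fails. Under r = F, p = F, q = F, u = F, the left side is true but the right side is false.

Only the reverse direction holds.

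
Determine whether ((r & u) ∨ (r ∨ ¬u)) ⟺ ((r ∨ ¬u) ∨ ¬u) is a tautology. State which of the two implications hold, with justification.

Both directions hold; the statement is true.

(⟹) Assume the antecedent. If u is true, the antecedent forces (u = T, r = T), and (r ∨ ¬u) ∨ ¬u holds there. If u is false, (r ∨ ¬u) ∨ ¬u reduces to true regardless of the other variables. Either way (r ∨ ¬u) ∨ ¬u holds.

(⟸) Assume the antecedent. If u is true, the antecedent forces (u = T, r = T), and (r & u) ∨ (r ∨ ¬u) holds there. If u is false, (r & u) ∨ (r ∨ ¬u) reduces to true regardless of the other variables. Either way (r & u) ∨ (r ∨ ¬u) holds.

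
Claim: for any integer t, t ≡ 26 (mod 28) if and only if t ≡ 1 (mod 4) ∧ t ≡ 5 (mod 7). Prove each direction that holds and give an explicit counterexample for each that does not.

(→) This fails: t = 26 gives 26 ≡ 26 (mod 28) but 26 ≡ 2 (mod 4), so the conjunction on the right does not hold.

(←) This fails: t = 5 satisfies both congruences on the right (5 ≡ 1 mod 4 and 5 ≡ 5 mod 7) yet 5 ≡ 5 (mod 28), not 26.

Both directions fail.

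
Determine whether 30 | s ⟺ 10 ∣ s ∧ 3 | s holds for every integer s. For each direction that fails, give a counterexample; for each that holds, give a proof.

Both directions hold.

(⟸) Suppose 10 ∣ s and 3 ∣ s. Any common multiple of 10 and 3 is a multiple of their lcm; here gcd(10, 3) = 1, so lcm(10, 3) = 10·3 = 30, so 30 ∣ s.

(⟹) If 30 ∣ s, write s = 30q. Since 30 = 3·10, s = 10·(3q), so 10 ∣ s; and since 30 = 10·3, s = 3·(10q), so 3 ∣ s.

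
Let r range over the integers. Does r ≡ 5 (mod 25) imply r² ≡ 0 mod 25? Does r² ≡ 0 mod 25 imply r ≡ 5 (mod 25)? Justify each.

Not equivalent: only (⇒) holds.

[⇒] Suppose r ≡ 5 (mod 25). Write r = 25j + 5. Then (25j + 5)² = 625j² + 250j + 25 = 25(25j² + 10j + 1) + 0, so r² ≡ 0 (mod 25).

[⇐] This fails: take r = 0. Then 0² = 0 ≡ 0 (mod 25), yet 0 ≡ 0 (mod 25), not 5.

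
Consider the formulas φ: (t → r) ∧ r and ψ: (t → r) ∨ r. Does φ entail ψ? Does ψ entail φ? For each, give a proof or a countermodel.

Forward direction. Assume the antecedent. If t is true, the antecedent forces (t = T, r = T), and (t → r) ∨ r holds there. If t is false, (t → r) ∨ r reduces to true regardless of the other variables. Either way (t → r) ∨ r holds.

Converse. This fails. Under t = F, r = F, the left side is false but the right side is true.

Not equivalent: only (⇒) holds.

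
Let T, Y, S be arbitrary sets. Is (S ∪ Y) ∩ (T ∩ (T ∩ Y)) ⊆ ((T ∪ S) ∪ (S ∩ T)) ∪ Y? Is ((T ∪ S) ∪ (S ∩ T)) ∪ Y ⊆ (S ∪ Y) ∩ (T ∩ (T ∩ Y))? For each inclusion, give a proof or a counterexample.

(⊆) Let x ∈ (S ∪ Y) ∩ (T ∩ (T ∩ Y)). Then either x ∈ T ∩ Y and x ∉ S; or x ∈ T ∩ Y ∩ S. In each case x ∈ ((T ∪ S) ∪ (S ∩ T)) ∪ Y, so (S ∪ Y) ∩ (T ∩ (T ∩ Y)) ⊆ ((T ∪ S) ∪ (S ∩ T)) ∪ Y.

(⊇) This inclusion fails. Take T = {1}, Y = ∅, S = ∅; then 1 ∈ ((T ∪ S) ∪ (S ∩ T)) ∪ Y but 1 ∉ (S ∪ Y) ∩ (T ∩ (T ∩ Y)).

The sets are not equal: only the forward inclusion holds.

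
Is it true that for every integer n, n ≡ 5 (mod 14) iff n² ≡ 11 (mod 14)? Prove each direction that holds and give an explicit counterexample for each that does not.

The forward direction holds; the converse fails.

(⇒) Suppose n ≡ 5 (mod 14). Write n = 14j + 5. Then (14j + 5)² = 196j² + 140j + 25 = 14(14j² + 10j + 1) + 11, so n² ≡ 11 (mod 14).

(⇐) This fails: take n = 9. Then 9² = 81 ≡ 11 (mod 14), yet 9 ≡ 9 (mod 14), not 5.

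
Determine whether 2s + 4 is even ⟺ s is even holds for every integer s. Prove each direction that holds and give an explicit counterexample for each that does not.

[⇐] Suppose s is even. Since 2 is even, 2s is even for every s, so 2s + 4 has the same parity as 4, which is even. Hence 2s + 4 is even.

[⇒] This fails: take s = 7. Then 2s + 4 = 18, which is even, yet s = 7 is odd, not even.

The forward direction fails; the converse holds.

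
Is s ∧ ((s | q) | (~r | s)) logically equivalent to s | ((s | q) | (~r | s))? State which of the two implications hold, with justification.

(→) Assume the antecedent. If s is true, s | ((s | q) | (~r | s)) reduces to true regardless of the other variables. If s is false, the antecedent cannot hold. Either way s | ((s | q) | (~r | s)) holds.

(←) This fails. Under s = F, r = F, q = F, the left side is false but the right side is true.

Only the forward implication holds.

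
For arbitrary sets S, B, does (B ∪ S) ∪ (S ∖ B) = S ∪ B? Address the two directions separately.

(⊆) Let x ∈ (B ∪ S) ∪ (S ∖ B). Then either x ∈ S and x ∉ B; or x ∈ B and x ∉ S; or x ∈ S ∩ B. In each case x ∈ S ∪ B, so (B ∪ S) ∪ (S ∖ B) ⊆ S ∪ B.

(⊇) Let x ∈ S ∪ B. Then either x ∈ S and x ∉ B; or x ∈ B and x ∉ S; or x ∈ S ∩ B. In each case x ∈ (B ∪ S) ∪ (S ∖ B), so S ∪ B ⊆ (B ∪ S) ∪ (S ∖ B).

Both inclusions hold.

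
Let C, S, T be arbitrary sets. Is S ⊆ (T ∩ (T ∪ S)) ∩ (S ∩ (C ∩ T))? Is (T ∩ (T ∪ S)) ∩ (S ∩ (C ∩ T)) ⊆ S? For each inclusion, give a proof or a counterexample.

(⟹) This inclusion fails. Take C = ∅, S = {1}, T = ∅; then 1 ∈ S but 1 ∉ (T ∩ (T ∪ S)) ∩ (S ∩ (C ∩ T)).

(⟸) Let x ∈ (T ∩ (T ∪ S)) ∩ (S ∩ (C ∩ T)). Then x ∈ C ∩ S ∩ T, from which x ∈ S.

(⊆) fails; (⊇) holds.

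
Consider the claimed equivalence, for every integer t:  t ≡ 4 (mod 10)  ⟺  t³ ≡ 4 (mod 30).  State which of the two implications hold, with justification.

Not equivalent: only (⇐) holds.

(←) The residues r modulo 30 with r³ ≡ 4 (mod 30) are exactly {4}, and each is ≡ 4 (mod 10).

(→) This fails: take t = 14. Then 14 ≡ 4 (mod 10), but 14³ = 2744 ≡ 14 (mod 30), not 4.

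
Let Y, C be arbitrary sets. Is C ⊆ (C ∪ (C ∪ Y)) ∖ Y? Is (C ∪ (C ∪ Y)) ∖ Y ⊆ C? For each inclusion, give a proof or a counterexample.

(⊆) fails; (⊇) holds.

(⊆) This inclusion fails. Take Y = {1}, C = {1}; then 1 ∈ C but 1 ∉ (C ∪ (C ∪ Y)) ∖ Y.

(⊇) Let x ∈ (C ∪ (C ∪ Y)) ∖ Y. Then x ∈ C and x ∉ Y, from which x ∈ C.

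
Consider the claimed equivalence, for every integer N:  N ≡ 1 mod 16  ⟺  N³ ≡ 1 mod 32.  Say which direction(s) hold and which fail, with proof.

(⟹) This fails: take N = 17. Then 17 ≡ 1 (mod 16), but 17³ = 4913 ≡ 17 (mod 32), not 1.

(⟸) Conversely, the residues r modulo 32 with r³ ≡ 1 (mod 32) are exactly {1}, and each is ≡ 1 (mod 16).

(⇒) fails; (⇐) holds.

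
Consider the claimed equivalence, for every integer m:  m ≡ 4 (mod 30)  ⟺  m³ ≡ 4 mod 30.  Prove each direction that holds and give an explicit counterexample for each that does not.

Both directions hold.

[⇐] Suppose m³ ≡ 4 (mod 30). The only residue r in {0, …, 29} with r³ ≡ 4 (mod 30) is r = 4, so m ≡ 4 (mod 30).

[⇒] Suppose m ≡ 4 (mod 30). Write m = 30j + 4. Then (30j + 4)³ = 27000j³ + 10800j² + 1440j + 64 = 30(900j³ + 360j² + 48j + 2) + 4, so m³ ≡ 4 (mod 30).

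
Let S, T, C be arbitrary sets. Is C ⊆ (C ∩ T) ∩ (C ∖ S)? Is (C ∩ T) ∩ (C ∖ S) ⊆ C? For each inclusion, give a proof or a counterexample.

Only the reverse inclusion holds.

Forward inclusion. This inclusion fails. Take S = ∅, T = ∅, C = {1}; then 1 ∈ C but 1 ∉ (C ∩ T) ∩ (C ∖ S).

Reverse inclusion. Let x ∈ (C ∩ T) ∩ (C ∖ S). Then x ∈ T ∩ C and x ∉ S, from which x ∈ C.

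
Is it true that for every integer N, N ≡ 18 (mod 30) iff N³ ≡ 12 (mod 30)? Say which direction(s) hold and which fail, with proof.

(⟹) Suppose N ≡ 18 (mod 30). Write N = 30j + 18. Then (30j + 18)³ = 27000j³ + 48600j² + 29160j + 5832 = 30(900j³ + 1620j² + 972j + 194) + 12, so N³ ≡ 12 (mod 30).

(⟸) Conversely, suppose N³ ≡ 12 (mod 30). The only residue r in {0, …, 29} with r³ ≡ 12 (mod 30) is r = 18, so N ≡ 18 (mod 30).

Equivalent; both directions hold.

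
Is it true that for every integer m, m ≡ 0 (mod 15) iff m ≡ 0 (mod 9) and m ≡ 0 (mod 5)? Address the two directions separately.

Only the converse holds.

Converse. If m ≡ 0 (mod 9) and m ≡ 0 (mod 5), then by the Chinese remainder theorem m ≡ 0 (mod 45). Since 0 ≡ 0 (mod 15) and 15 ∣ 45, we get m ≡ 0 (mod 15).

Forward direction. This fails: m = 30 gives 30 ≡ 0 (mod 15) but 30 ≡ 3 (mod 9), so the conjunction on the right does not hold.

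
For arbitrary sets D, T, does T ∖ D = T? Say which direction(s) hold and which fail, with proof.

Only the forward inclusion holds.

(⊆) Let x ∈ T ∖ D. Then x ∈ T and x ∉ D, from which x ∈ T.

(⊇) This inclusion fails. Take D = {1}, T = {1}; then 1 ∈ T but 1 ∉ T ∖ D.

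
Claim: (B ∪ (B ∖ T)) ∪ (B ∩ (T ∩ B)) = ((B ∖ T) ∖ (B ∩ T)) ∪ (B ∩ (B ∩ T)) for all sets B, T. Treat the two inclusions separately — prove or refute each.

Both inclusions hold; the sets are equal.

(⟹) Let x ∈ (B ∪ (B ∖ T)) ∪ (B ∩ (T ∩ B)). Then either x ∈ B and x ∉ T; or x ∈ B ∩ T. In each case x ∈ ((B ∖ T) ∖ (B ∩ T)) ∪ (B ∩ (B ∩ T)), so (B ∪ (B ∖ T)) ∪ (B ∩ (T ∩ B)) ⊆ ((B ∖ T) ∖ (B ∩ T)) ∪ (B ∩ (B ∩ T)).

(⟸) Let x ∈ ((B ∖ T) ∖ (B ∩ T)) ∪ (B ∩ (B ∩ T)). Then either x ∈ B and x ∉ T; or x ∈ B ∩ T. In each case x ∈ (B ∪ (B ∖ T)) ∪ (B ∩ (T ∩ B)), so ((B ∖ T) ∖ (B ∩ T)) ∪ (B ∩ (B ∩ T)) ⊆ (B ∪ (B ∖ T)) ∪ (B ∩ (T ∩ B)).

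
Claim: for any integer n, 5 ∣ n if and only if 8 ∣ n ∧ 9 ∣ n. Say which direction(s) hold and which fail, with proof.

Neither direction holds.

(⇒) This fails: take n = 5. Certainly 5 ∣ 5, but 8 ∤ 5.

(⇐) This fails: take n = 72. Both 8 ∣ 72 and 9 ∣ 72, yet 72 is not a multiple of 5 (since 72 = 14·5 + 2), so 5 ∤ 72.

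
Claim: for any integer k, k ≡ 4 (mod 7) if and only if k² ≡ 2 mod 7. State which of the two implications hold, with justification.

Only the forward direction holds.

(⟹) Suppose k ≡ 4 (mod 7). Write k = 7j + 4. Then (7j + 4)² = 49j² + 56j + 16 = 7(7j² + 8j + 2) + 2, so k² ≡ 2 (mod 7).

(⟸) This fails: take k = 3. Then 3² = 9 ≡ 2 (mod 7), yet 3 ≡ 3 (mod 7), not 4.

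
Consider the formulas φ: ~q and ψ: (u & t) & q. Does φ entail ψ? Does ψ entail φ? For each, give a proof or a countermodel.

Both directions fail.

Forward direction. This fails. Under u = F, q = F, t = F, the left side is true but the right side is false.

Converse. This fails. Under u = T, q = T, t = T, the left side is false but the right side is true.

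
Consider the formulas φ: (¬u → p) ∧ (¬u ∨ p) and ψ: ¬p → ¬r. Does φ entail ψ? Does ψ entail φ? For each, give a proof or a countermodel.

Converse. This fails. Under u = F, r = F, p = F, the left side is false but the right side is true.

Forward direction. Assume the antecedent. If u is true, the antecedent forces (u = T, r = F, p = T) or (u = T, r = T, p = T), and ¬p → ¬r holds there. If u is false, the antecedent forces (u = F, r = F, p = T) or (u = F, r = T, p = T), and ¬p → ¬r holds there. Either way ¬p → ¬r holds.

The forward direction holds; the converse fails.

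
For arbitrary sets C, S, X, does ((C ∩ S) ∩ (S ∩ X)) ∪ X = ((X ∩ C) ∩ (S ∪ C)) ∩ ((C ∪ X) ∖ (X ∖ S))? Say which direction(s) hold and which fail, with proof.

The sets are not equal: only the reverse inclusion holds.

Reverse inclusion. Let x ∈ ((X ∩ C) ∩ (S ∪ C)) ∩ ((C ∪ X) ∖ (X ∖ S)). Then x ∈ C ∩ S ∩ X, from which x ∈ ((C ∩ S) ∩ (S ∩ X)) ∪ X.

Forward inclusion. This inclusion fails. Take C = ∅, S = ∅, X = {1}; then 1 ∈ ((C ∩ S) ∩ (S ∩ X)) ∪ X but 1 ∉ ((X ∩ C) ∩ (S ∪ C)) ∩ ((C ∪ X) ∖ (X ∖ S)).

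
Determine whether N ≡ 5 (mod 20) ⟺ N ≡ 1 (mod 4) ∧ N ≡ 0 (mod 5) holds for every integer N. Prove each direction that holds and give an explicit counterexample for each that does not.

(→) Suppose N ≡ 5 (mod 20); write N = 20j + 5. Since 4 ∣ 20, reducing mod 4 gives N ≡ 5 ≡ 1 (mod 4); since 5 ∣ 20, reducing mod 5 gives N ≡ 5 ≡ 0 (mod 5).

(←) Conversely, if N ≡ 1 (mod 4) and N ≡ 0 (mod 5), then by the Chinese remainder theorem N ≡ 5 (mod 20). This is exactly N ≡ 5 (mod 20).

Both implications hold.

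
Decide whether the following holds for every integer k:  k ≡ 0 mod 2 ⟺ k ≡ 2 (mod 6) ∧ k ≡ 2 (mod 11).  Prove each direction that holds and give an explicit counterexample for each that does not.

(⟹) This fails: k = 0 gives 0 ≡ 0 (mod 2) but 0 ≡ 0 (mod 6), so the conjunction on the right does not hold.

(⟸) Conversely, if k ≡ 2 (mod 6) and k ≡ 2 (mod 11), then by the Chinese remainder theorem k ≡ 2 (mod 66). Since 2 ≡ 0 (mod 2) and 2 ∣ 66, we get k ≡ 0 (mod 2).

Only the reverse direction holds.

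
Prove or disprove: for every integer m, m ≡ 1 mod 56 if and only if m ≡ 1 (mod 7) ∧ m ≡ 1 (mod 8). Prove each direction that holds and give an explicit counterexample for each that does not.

Both directions hold; the statement is true.

[⇐] If m ≡ 1 (mod 7) and m ≡ 1 (mod 8), then by the Chinese remainder theorem m ≡ 1 (mod 56). This is exactly m ≡ 1 (mod 56).

[⇒] Suppose m ≡ 1 (mod 56); write m = 56j + 1. Since 7 ∣ 56, reducing mod 7 gives m ≡ 1 (mod 7); since 8 ∣ 56, reducing mod 8 gives m ≡ 1 (mod 8).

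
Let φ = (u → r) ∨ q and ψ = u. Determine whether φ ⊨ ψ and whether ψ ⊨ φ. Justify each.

(⇒) fails and (⇐) fails.

(⟹) This fails. Under r = F, q = F, u = F, the left side is true but the right side is false.

(⟸) This fails. Under r = F, q = F, u = T, the left side is false but the right side is true.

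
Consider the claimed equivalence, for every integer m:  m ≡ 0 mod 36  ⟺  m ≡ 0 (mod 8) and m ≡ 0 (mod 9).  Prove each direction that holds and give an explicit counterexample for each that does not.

Not equivalent: only (⇐) holds.

[⇒] This fails: m = 36 gives 36 ≡ 0 (mod 36) but 36 ≡ 4 (mod 8), so the conjunction on the right does not hold.

[⇐] Conversely, if m ≡ 0 (mod 8) and m ≡ 0 (mod 9), then by the Chinese remainder theorem m ≡ 0 (mod 72). Since 0 ≡ 0 (mod 36) and 36 ∣ 72, we get m ≡ 0 (mod 36).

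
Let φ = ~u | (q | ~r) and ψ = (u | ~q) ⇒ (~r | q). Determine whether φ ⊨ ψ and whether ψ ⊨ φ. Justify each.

(⇒) fails; (⇐) holds.

Forward direction. This fails. Under q = F, u = F, r = T, the left side is true but the right side is false.

Converse. Assume the antecedent. If q is true, ~u | (q | ~r) reduces to true regardless of the other variables. If q is false, the antecedent forces (q = F, u = F, r = F) or (q = F, u = T, r = F), and ~u | (q | ~r) holds there. Either way ~u | (q | ~r) holds.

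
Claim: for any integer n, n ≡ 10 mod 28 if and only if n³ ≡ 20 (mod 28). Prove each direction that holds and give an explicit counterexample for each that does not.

[⇒] Suppose n ≡ 10 mod 28. Write n = 28j + 10. Then (28j + 10)³ = 21952j³ + 23520j² + 8400j + 1000 = 28(784j³ + 840j² + 300j + 35) + 20, so n³ ≡ 20 (mod 28).

[⇐] This fails: take n = 6. Then 6³ = 216 ≡ 20 (mod 28), yet 6 ≡ 6 (mod 28), not 10.

Not equivalent: only (⇒) holds.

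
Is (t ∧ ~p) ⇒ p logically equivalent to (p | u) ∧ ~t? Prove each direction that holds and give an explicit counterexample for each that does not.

(→) This fails. Under u = F, t = F, p = F, the left side is true but the right side is false.

(←) Assume the antecedent. If u is true, the antecedent forces (u = T, t = F, p = F) or (u = T, t = F, p = T), and (t ∧ ~p) ⇒ p holds there. If u is false, the antecedent forces (u = F, t = F, p = T), and (t ∧ ~p) ⇒ p holds there. Either way (t ∧ ~p) ⇒ p holds.

Only the reverse direction holds.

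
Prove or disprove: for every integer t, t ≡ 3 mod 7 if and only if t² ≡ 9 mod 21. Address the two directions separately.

(⟹) This fails: take t = 10. Then 10 ≡ 3 (mod 7), but 10² = 100 ≡ 16 (mod 21), not 9.

(⟸) This fails: take t = 18. Then 18² = 324 ≡ 9 (mod 21), yet 18 ≡ 4 (mod 7), not 3.

Neither direction holds.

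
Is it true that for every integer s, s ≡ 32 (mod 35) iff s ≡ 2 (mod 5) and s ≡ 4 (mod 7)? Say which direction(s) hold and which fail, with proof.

Both implications hold.

(⟹) Suppose s ≡ 32 (mod 35); write s = 35j + 32. Since 5 ∣ 35, reducing mod 5 gives s ≡ 32 ≡ 2 (mod 5); since 7 ∣ 35, reducing mod 7 gives s ≡ 32 ≡ 4 (mod 7).

(⟸) Conversely, if s ≡ 2 (mod 5) and s ≡ 4 (mod 7), then by the Chinese remainder theorem s ≡ 32 (mod 35). This is exactly s ≡ 32 (mod 35).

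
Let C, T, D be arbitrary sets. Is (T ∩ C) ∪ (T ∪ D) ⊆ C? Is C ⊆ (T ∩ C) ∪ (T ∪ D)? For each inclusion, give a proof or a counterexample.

Neither inclusion holds.

Forward inclusion. This inclusion fails. Take C = ∅, T = {1}, D = ∅; then 1 ∈ (T ∩ C) ∪ (T ∪ D) but 1 ∉ C.

Reverse inclusion. This inclusion fails. Take C = {1}, T = ∅, D = ∅; then 1 ∈ C but 1 ∉ (T ∩ C) ∪ (T ∪ D).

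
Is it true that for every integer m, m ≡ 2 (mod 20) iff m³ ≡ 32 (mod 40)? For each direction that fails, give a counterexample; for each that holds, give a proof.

(⇒) This fails: take m = 2. Then 2 ≡ 2 (mod 20), but 2³ = 8 ≡ 8 (mod 40), not 32.

(⇐) This fails: take m = 8. Then 8³ = 512 ≡ 32 (mod 40), yet 8 ≡ 8 (mod 20), not 2.

Neither direction holds.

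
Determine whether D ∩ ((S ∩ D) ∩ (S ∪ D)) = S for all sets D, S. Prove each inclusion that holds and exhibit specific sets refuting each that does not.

(⊆) Let x ∈ D ∩ ((S ∩ D) ∩ (S ∪ D)). Then x ∈ D ∩ S, from which x ∈ S.

(⊇) This inclusion fails. Take D = ∅, S = {1}; then 1 ∈ S but 1 ∉ D ∩ ((S ∩ D) ∩ (S ∪ D)).

Only the forward inclusion holds.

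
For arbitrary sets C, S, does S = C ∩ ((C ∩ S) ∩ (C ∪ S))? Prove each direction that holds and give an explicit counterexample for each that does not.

(⊆) fails; (⊇) holds.

(⊆) This inclusion fails. Take C = ∅, S = {1}; then 1 ∈ S but 1 ∉ C ∩ ((C ∩ S) ∩ (C ∪ S)).

(⊇) Let x ∈ C ∩ ((C ∩ S) ∩ (C ∪ S)). Then x ∈ C ∩ S, from which x ∈ S.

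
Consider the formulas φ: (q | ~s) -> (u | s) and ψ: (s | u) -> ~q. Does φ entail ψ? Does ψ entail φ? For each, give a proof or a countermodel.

[⇒] This fails. Under u = T, q = T, s = F, the left side is true but the right side is false.

[⇐] This fails. Under u = F, q = F, s = F, the left side is false but the right side is true.

Both directions fail.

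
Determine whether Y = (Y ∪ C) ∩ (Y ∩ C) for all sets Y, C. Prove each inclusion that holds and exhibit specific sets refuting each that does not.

(⊆) This inclusion fails. Take Y = {1}, C = ∅; then 1 ∈ Y but 1 ∉ (Y ∪ C) ∩ (Y ∩ C).

(⊇) Let x ∈ (Y ∪ C) ∩ (Y ∩ C). Then x ∈ Y ∩ C, from which x ∈ Y.

Only the reverse inclusion holds.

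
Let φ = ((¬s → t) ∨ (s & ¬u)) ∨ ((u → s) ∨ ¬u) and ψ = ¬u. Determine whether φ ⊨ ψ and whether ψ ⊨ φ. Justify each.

Converse. Assume the antecedent. If t is true, the consequent reduces to true regardless of the other variables. If t is false, the antecedent forces (t = F, s = F, u = F) or (t = F, s = T, u = F), and the consequent holds there. Either way the consequent holds.

Forward direction. This fails. Under t = T, s = F, u = T, the left side is true but the right side is false.

Only the converse holds.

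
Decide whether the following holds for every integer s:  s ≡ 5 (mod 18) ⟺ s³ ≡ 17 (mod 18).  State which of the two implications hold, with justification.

Converse. This fails: take s = 11. Then 11³ = 1331 ≡ 17 (mod 18), yet 11 ≡ 11 (mod 18), not 5.

Forward direction. Suppose s ≡ 5 (mod 18). Write s = 18j + 5. Then (18j + 5)³ = 5832j³ + 4860j² + 1350j + 125 = 18(324j³ + 270j² + 75j + 6) + 17, so s³ ≡ 17 (mod 18).

Not equivalent: only (⇒) holds.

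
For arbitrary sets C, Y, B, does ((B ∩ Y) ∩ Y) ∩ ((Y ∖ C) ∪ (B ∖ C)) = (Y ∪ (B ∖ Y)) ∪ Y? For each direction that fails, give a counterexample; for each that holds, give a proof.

Forward inclusion. Let x ∈ ((B ∩ Y) ∩ Y) ∩ ((Y ∖ C) ∪ (B ∖ C)). Then x ∈ Y ∩ B and x ∉ C, from which x ∈ (Y ∪ (B ∖ Y)) ∪ Y.

Reverse inclusion. This inclusion fails. Take C = ∅, Y = {1}, B = ∅; then 1 ∈ (Y ∪ (B ∖ Y)) ∪ Y but 1 ∉ ((B ∩ Y) ∩ Y) ∩ ((Y ∖ C) ∪ (B ∖ C)).

The sets are not equal: only the forward inclusion holds.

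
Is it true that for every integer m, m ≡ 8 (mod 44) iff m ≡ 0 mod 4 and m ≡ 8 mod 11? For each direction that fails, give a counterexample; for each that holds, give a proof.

Both directions hold; the statement is true.

(⇒) Suppose m ≡ 8 (mod 44); write m = 44j + 8. Since 4 ∣ 44, reducing mod 4 gives m ≡ 8 ≡ 0 (mod 4); since 11 ∣ 44, reducing mod 11 gives m ≡ 8 (mod 11).

(⇐) Conversely, if m ≡ 0 (mod 4) and m ≡ 8 (mod 11), then by the Chinese remainder theorem m ≡ 8 (mod 44). This is exactly m ≡ 8 (mod 44).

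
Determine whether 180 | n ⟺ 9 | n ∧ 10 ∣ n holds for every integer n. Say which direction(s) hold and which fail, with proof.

(⟸) This fails: take n = 90. Both 9 ∣ 90 and 10 ∣ 90, yet 90 is not a multiple of 180 (since 90 = 0·180 + 90), so 180 ∤ 90.

(⟹) If 180 ∣ n, write n = 180q. Since 180 = 20·9, n = 9·(20q), so 9 ∣ n; and since 180 = 18·10, n = 10·(18q), so 10 ∣ n.

(⇒) holds; (⇐) fails.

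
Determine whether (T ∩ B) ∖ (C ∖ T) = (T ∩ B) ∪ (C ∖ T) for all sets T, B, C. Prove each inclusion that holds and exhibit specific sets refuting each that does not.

The sets are not equal: only the forward inclusion holds.

Forward inclusion. Let x ∈ (T ∩ B) ∖ (C ∖ T). Then either x ∈ T ∩ B and x ∉ C; or x ∈ T ∩ B ∩ C. In each case x ∈ (T ∩ B) ∪ (C ∖ T), so (T ∩ B) ∖ (C ∖ T) ⊆ (T ∩ B) ∪ (C ∖ T).

Reverse inclusion. This inclusion fails. Take T = ∅, B = ∅, C = {1}; then 1 ∈ (T ∩ B) ∪ (C ∖ T) but 1 ∉ (T ∩ B) ∖ (C ∖ T).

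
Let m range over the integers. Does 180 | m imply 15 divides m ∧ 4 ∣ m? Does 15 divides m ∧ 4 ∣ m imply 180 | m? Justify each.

[⇒] If 180 ∣ m, write m = 180q. Since 180 = 12·15, m = 15·(12q), so 15 ∣ m; and since 180 = 45·4, m = 4·(45q), so 4 ∣ m.

[⇐] This fails: take m = 60. Both 15 ∣ 60 and 4 ∣ 60, yet 60 is not a multiple of 180 (since 60 = 0·180 + 60), so 180 ∤ 60.

Only the forward implication holds.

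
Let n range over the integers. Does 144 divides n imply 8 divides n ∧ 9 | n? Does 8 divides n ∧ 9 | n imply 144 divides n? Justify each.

Not equivalent: only (⇒) holds.

(←) This fails: take n = 72. Both 8 ∣ 72 and 9 ∣ 72, yet 72 is not a multiple of 144 (since 72 = 0·144 + 72), so 144 ∤ 72.

(→) If 144 ∣ n, write n = 144q. Since 144 = 18·8, n = 8·(18q), so 8 ∣ n; and since 144 = 16·9, n = 9·(16q), so 9 ∣ n.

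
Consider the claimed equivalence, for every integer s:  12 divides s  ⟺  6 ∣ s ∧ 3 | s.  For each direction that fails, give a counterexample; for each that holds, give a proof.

Only the forward implication holds.

[⇐] This fails: take s = 6. Both 6 ∣ 6 and 3 ∣ 6, yet 6 is not a multiple of 12 (since 6 = 0·12 + 6), so 12 ∤ 6.

[⇒] If 12 ∣ s, write s = 12q. Since 12 = 2·6, s = 6·(2q), so 6 ∣ s; and since 12 = 4·3, s = 3·(4q), so 3 ∣ s.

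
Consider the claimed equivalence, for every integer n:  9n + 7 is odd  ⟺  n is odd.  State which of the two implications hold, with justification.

Both directions fail.

(⇒) This fails: n = 6 gives 9n + 7 = 61, which is odd, but 6 is even, not odd.

(⇐) This also fails: n = 3 is odd, but 9n + 7 = 34 is even, not odd.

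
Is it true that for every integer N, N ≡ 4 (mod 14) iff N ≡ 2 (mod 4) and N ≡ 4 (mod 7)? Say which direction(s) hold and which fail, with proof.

Only the reverse direction holds.

(→) This fails: N = 4 gives 4 ≡ 4 (mod 14) but 4 ≡ 0 (mod 4), so the conjunction on the right does not hold.

(←) Conversely, if N ≡ 2 (mod 4) and N ≡ 4 (mod 7), then by the Chinese remainder theorem N ≡ 18 (mod 28). Since 18 ≡ 4 (mod 14) and 14 ∣ 28, we get N ≡ 4 (mod 14).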